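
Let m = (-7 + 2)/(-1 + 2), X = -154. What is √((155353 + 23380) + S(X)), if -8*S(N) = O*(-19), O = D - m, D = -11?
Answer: 5*√28595/2 ≈ 422.75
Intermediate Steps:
m = -5 (m = -5/1 = -5*1 = -5)
O = -6 (O = -11 - 1*(-5) = -11 + 5 = -6)
S(N) = -57/4 (S(N) = -(-3)*(-19)/4 = -⅛*114 = -57/4)
√((155353 + 23380) + S(X)) = √((155353 + 23380) - 57/4) = √(178733 - 57/4) = √(714875/4) = 5*√28595/2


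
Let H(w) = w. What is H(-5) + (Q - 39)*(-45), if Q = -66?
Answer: 4720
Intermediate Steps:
H(-5) + (Q - 39)*(-45) = -5 + (-66 - 39)*(-45) = -5 - 105*(-45) = -5 + 4725 = 4720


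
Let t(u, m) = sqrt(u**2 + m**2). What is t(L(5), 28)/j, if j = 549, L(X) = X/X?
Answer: sqrt(785)/549 ≈ 0.051034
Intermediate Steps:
L(X) = 1
t(u, m) = sqrt(m**2 + u**2)
t(L(5), 28)/j = sqrt(28**2 + 1**2)/549 = sqrt(784 + 1)*(1/549) = sqrt(785)*(1/549) = sqrt(785)/549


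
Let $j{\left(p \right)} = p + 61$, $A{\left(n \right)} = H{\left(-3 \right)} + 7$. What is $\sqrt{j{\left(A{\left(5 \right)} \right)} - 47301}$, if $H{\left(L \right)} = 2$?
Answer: $i \sqrt{47231} \approx 217.33 i$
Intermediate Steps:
$A{\left(n \right)} = 9$ ($A{\left(n \right)} = 2 + 7 = 9$)
$j{\left(p \right)} = 61 + p$
$\sqrt{j{\left(A{\left(5 \right)} \right)} - 47301} = \sqrt{\left(61 + 9\right) - 47301} = \sqrt{70 - 47301} = \sqrt{-47231} = i \sqrt{47231}$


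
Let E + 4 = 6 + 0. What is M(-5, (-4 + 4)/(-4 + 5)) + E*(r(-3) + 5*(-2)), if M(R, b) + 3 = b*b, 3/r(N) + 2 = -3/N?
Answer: -29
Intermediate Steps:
r(N) = 3/(-2 - 3/N)
E = 2 (E = -4 + (6 + 0) = -4 + 6 = 2)
M(R, b) = -3 + b² (M(R, b) = -3 + b*b = -3 + b²)
M(-5, (-4 + 4)/(-4 + 5)) + E*(r(-3) + 5*(-2)) = (-3 + ((-4 + 4)/(-4 + 5))²) + 2*(-3*(-3)/(3 + 2*(-3)) + 5*(-2)) = (-3 + (0/1)²) + 2*(-3*(-3)/(3 - 6) - 10) = (-3 + (0*1)²) + 2*(-3*(-3)/(-3) - 10) = (-3 + 0²) + 2*(-3*(-3)*(-⅓) - 10) = (-3 + 0) + 2*(-3 - 10) = -3 + 2*(-13) = -3 - 26 = -29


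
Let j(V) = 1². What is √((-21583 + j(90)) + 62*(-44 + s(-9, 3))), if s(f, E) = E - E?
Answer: I*√24310 ≈ 155.92*I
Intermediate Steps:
s(f, E) = 0
j(V) = 1
√((-21583 + j(90)) + 62*(-44 + s(-9, 3))) = √((-21583 + 1) + 62*(-44 + 0)) = √(-21582 + 62*(-44)) = √(-21582 - 2728) = √(-24310) = I*√24310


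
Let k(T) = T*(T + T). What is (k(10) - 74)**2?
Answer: 15876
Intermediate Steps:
k(T) = 2*T**2 (k(T) = T*(2*T) = 2*T**2)
(k(10) - 74)**2 = (2*10**2 - 74)**2 = (2*100 - 74)**2 = (200 - 74)**2 = 126**2 = 15876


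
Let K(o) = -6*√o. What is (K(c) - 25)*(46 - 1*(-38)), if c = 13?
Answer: -2100 - 504*√13 ≈ -3917.2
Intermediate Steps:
(K(c) - 25)*(46 - 1*(-38)) = (-6*√13 - 25)*(46 - 1*(-38)) = (-25 - 6*√13)*(46 + 38) = (-25 - 6*√13)*84 = -2100 - 504*√13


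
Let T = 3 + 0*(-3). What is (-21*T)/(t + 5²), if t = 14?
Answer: -21/13 ≈ -1.6154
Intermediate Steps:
T = 3 (T = 3 + 0 = 3)
(-21*T)/(t + 5²) = (-21*3)/(14 + 5²) = -63/(14 + 25) = -63/39 = -63*1/39 = -21/13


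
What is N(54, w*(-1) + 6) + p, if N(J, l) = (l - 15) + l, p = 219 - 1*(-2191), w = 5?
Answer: 2397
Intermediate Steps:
p = 2410 (p = 219 + 2191 = 2410)
N(J, l) = -15 + 2*l (N(J, l) = (-15 + l) + l = -15 + 2*l)
N(54, w*(-1) + 6) + p = (-15 + 2*(5*(-1) + 6)) + 2410 = (-15 + 2*(-5 + 6)) + 2410 = (-15 + 2*1) + 2410 = (-15 + 2) + 2410 = -13 + 2410 = 2397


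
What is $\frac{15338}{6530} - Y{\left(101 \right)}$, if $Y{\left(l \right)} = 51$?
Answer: $- \frac{158846}{3265} \approx -48.651$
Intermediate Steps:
$\frac{15338}{6530} - Y{\left(101 \right)} = \frac{15338}{6530} - 51 = 15338 \cdot \frac{1}{6530} - 51 = \frac{7669}{3265} - 51 = - \frac{158846}{3265}$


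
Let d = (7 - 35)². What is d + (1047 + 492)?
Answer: 2323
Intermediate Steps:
d = 784 (d = (-28)² = 784)
d + (1047 + 492) = 784 + (1047 + 492) = 784 + 1539 = 2323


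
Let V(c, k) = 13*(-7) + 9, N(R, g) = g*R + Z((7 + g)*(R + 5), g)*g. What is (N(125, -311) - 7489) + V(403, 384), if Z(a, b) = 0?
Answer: -46446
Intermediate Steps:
N(R, g) = R*g (N(R, g) = g*R + 0*g = R*g + 0 = R*g)
V(c, k) = -82 (V(c, k) = -91 + 9 = -82)
(N(125, -311) - 7489) + V(403, 384) = (125*(-311) - 7489) - 82 = (-38875 - 7489) - 82 = -46364 - 82 = -46446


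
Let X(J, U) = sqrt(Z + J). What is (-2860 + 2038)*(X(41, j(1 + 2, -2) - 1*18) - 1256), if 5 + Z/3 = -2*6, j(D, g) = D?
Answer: 1032432 - 822*I*sqrt(10) ≈ 1.0324e+6 - 2599.4*I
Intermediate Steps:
Z = -51 (Z = -15 + 3*(-2*6) = -15 + 3*(-12) = -15 - 36 = -51)
X(J, U) = sqrt(-51 + J)
(-2860 + 2038)*(X(41, j(1 + 2, -2) - 1*18) - 1256) = (-2860 + 2038)*(sqrt(-51 + 41) - 1256) = -822*(sqrt(-10) - 1256) = -822*(I*sqrt(10) - 1256) = -822*(-1256 + I*sqrt(10)) = 1032432 - 822*I*sqrt(10)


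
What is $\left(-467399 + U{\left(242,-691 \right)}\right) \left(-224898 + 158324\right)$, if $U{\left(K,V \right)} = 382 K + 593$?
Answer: $24922775788$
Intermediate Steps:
$U{\left(K,V \right)} = 593 + 382 K$
$\left(-467399 + U{\left(242,-691 \right)}\right) \left(-224898 + 158324\right) = \left(-467399 + \left(593 + 382 \cdot 242\right)\right) \left(-224898 + 158324\right) = \left(-467399 + \left(593 + 92444\right)\right) \left(-66574\right) = \left(-467399 + 93037\right) \left(-66574\right) = \left(-374362\right) \left(-66574\right) = 24922775788$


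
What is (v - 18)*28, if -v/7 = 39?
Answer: -8148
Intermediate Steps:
v = -273 (v = -7*39 = -273)
(v - 18)*28 = (-273 - 18)*28 = -291*28 = -8148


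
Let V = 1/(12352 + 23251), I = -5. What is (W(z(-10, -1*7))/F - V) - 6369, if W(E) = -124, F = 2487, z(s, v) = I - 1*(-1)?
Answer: -563945363168/88544661 ≈ -6369.0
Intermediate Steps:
z(s, v) = -4 (z(s, v) = -5 - 1*(-1) = -5 + 1 = -4)
V = 1/35603 ≈ 2.8088e-5
(W(z(-10, -1*7))/F - V) - 6369 = (-124/2487 - 1*1/35603) - 6369 = (-124*1/2487 - 1/35603) - 6369 = (-124/2487 - 1/35603) - 6369 = -4417259/88544661 - 6369 = -563945363168/88544661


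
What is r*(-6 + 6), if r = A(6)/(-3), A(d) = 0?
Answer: 0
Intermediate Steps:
r = 0 (r = 0/(-3) = -⅓*0 = 0)
r*(-6 + 6) = 0*(-6 + 6) = 0*0 = 0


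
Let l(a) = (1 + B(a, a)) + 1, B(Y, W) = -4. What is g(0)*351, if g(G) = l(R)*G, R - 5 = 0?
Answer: 0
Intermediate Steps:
R = 5 (R = 5 + 0 = 5)
l(a) = -2 (l(a) = (1 - 4) + 1 = -3 + 1 = -2)
g(G) = -2*G
g(0)*351 = -2*0*351 = 0*351 = 0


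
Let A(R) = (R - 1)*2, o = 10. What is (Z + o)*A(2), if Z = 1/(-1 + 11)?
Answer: 101/5 ≈ 20.200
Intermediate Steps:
Z = ⅒ (Z = 1/10 = ⅒ ≈ 0.10000)
A(R) = -2 + 2*R (A(R) = (-1 + R)*2 = -2 + 2*R)
(Z + o)*A(2) = (⅒ + 10)*(-2 + 2*2) = 101*(-2 + 4)/10 = (101/10)*2 = 101/5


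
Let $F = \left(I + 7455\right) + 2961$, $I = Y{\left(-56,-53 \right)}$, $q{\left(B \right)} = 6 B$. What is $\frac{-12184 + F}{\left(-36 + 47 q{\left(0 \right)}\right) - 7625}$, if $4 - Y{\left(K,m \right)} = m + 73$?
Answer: $\frac{1784}{7661} \approx 0.23287$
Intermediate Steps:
$Y{\left(K,m \right)} = -69 - m$ ($Y{\left(K,m \right)} = 4 - \left(m + 73\right) = 4 - \left(73 + m\right) = -69 - m$)
$I = -16$ ($I = -69 - -53 = -69 + 53 = -16$)
$F = 10400$ ($F = \left(-16 + 7455\right) + 2961 = 7439 + 2961 = 10400$)
$\frac{-12184 + F}{\left(-36 + 47 q{\left(0 \right)}\right) - 7625} = \frac{-12184 + 10400}{\left(-36 + 47 \cdot 6 \cdot 0\right) - 7625} = - \frac{1784}{\left(-36 + 47 \cdot 0\right) - 7625} = - \frac{1784}{\left(-36 + 0\right) - 7625} = - \frac{1784}{-36 - 7625} = - \frac{1784}{-7661} = \left(-1784\right) \left(- \frac{1}{7661}\right) = \frac{1784}{7661}$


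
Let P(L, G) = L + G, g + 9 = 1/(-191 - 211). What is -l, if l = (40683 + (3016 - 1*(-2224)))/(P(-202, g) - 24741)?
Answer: 18461046/10030705 ≈ 1.8405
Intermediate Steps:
g = -3619/402 (g = -9 + 1/(-191 - 211) = -9 + 1/(-402) = -9 - 1/402 = -3619/402 ≈ -9.0025)
P(L, G) = G + L
l = -18461046/10030705 (l = (40683 + (3016 - 1*(-2224)))/((-3619/402 - 202) - 24741) = (40683 + (3016 + 2224))/(-84823/402 - 24741) = (40683 + 5240)/(-10030705/402) = 45923*(-402/10030705) = -18461046/10030705 ≈ -1.8405)
-l = -1*(-18461046/10030705) = 18461046/10030705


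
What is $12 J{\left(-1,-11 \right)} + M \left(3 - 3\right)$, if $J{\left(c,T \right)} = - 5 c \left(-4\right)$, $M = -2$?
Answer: $-240$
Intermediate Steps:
$J{\left(c,T \right)} = 20 c$
$12 J{\left(-1,-11 \right)} + M \left(3 - 3\right) = 12 \cdot 20 \left(-1\right) - 2 \left(3 - 3\right) = 12 \left(-20\right) - 0 = -240 + 0 = -240$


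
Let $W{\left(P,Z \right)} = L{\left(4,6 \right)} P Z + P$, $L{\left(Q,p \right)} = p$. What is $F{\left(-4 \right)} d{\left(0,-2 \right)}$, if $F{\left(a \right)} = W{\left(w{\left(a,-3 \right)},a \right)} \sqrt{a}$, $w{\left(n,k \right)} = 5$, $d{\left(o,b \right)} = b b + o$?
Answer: $- 920 i \approx - 920.0 i$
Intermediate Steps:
$d{\left(o,b \right)} = o + b^{2}$ ($d{\left(o,b \right)} = b^{2} + o = o + b^{2}$)
$W{\left(P,Z \right)} = P + 6 P Z$ ($W{\left(P,Z \right)} = 6 P Z + P = P + 6 P Z$)
$F{\left(a \right)} = \sqrt{a} \left(5 + 30 a\right)$ ($F{\left(a \right)} = 5 \left(1 + 6 a\right) \sqrt{a} = \left(5 + 30 a\right) \sqrt{a} = \sqrt{a} \left(5 + 30 a\right)$)
$F{\left(-4 \right)} d{\left(0,-2 \right)} = \sqrt{-4} \left(5 + 30 \left(-4\right)\right) \left(0 + \left(-2\right)^{2}\right) = 2 i \left(5 - 120\right) \left(0 + 4\right) = 2 i \left(-115\right) 4 = - 230 i 4 = - 920 i$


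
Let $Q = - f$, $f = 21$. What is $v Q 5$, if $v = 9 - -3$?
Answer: $-1260$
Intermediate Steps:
$Q = -21$ ($Q = \left(-1\right) 21 = -21$)
$v = 12$ ($v = 9 + 3 = 12$)
$v Q 5 = 12 \left(-21\right) 5 = \left(-252\right) 5 = -1260$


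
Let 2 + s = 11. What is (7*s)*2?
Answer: 126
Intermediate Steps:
s = 9 (s = -2 + 11 = 9)
(7*s)*2 = (7*9)*2 = 63*2 = 126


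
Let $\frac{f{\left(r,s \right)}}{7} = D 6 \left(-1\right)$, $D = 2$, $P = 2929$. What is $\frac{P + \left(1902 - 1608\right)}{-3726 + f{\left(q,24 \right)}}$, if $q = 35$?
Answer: $- \frac{3223}{3810} \approx -0.84593$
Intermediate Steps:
$f{\left(r,s \right)} = -84$ ($f{\left(r,s \right)} = 7 \cdot 2 \cdot 6 \left(-1\right) = 7 \cdot 12 \left(-1\right) = 7 \left(-12\right) = -84$)
$\frac{P + \left(1902 - 1608\right)}{-3726 + f{\left(q,24 \right)}} = \frac{2929 + \left(1902 - 1608\right)}{-3726 - 84} = \frac{2929 + \left(1902 - 1608\right)}{-3810} = \left(2929 + 294\right) \left(- \frac{1}{3810}\right) = 3223 \left(- \frac{1}{3810}\right) = - \frac{3223}{3810}$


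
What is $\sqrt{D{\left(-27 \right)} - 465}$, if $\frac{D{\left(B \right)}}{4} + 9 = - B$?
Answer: $i \sqrt{393} \approx 19.824 i$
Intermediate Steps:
$D{\left(B \right)} = -36 - 4 B$ ($D{\left(B \right)} = -36 + 4 \left(- B\right) = -36 - 4 B$)
$\sqrt{D{\left(-27 \right)} - 465} = \sqrt{\left(-36 - -108\right) - 465} = \sqrt{\left(-36 + 108\right) - 465} = \sqrt{72 - 465} = \sqrt{-393} = i \sqrt{393}$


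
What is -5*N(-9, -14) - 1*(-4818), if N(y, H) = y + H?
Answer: 4933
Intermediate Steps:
N(y, H) = H + y
-5*N(-9, -14) - 1*(-4818) = -5*(-14 - 9) - 1*(-4818) = -5*(-23) + 4818 = 115 + 4818 = 4933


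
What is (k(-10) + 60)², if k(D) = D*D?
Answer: 25600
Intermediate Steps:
k(D) = D²
(k(-10) + 60)² = ((-10)² + 60)² = (100 + 60)² = 160² = 25600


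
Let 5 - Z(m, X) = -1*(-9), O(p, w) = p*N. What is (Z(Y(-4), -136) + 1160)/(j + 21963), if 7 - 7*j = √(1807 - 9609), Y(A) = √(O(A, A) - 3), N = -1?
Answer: 622064408/11819227653 + 4046*I*√7802/11819227653 ≈ 0.052632 + 3.0237e-5*I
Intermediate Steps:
O(p, w) = -p (O(p, w) = p*(-1) = -p)
Y(A) = √(-3 - A) (Y(A) = √(-A - 3) = √(-3 - A))
j = 1 - I*√7802/7 (j = 1 - √(1807 - 9609)/7 = 1 - I*√7802/7 ≈ 1.0 - 12.618*I)
Z(m, X) = -4 (Z(m, X) = 5 - (-1)*(-9) = 5 - 1*9 = 5 - 9 = -4)
(Z(Y(-4), -136) + 1160)/(j + 21963) = (-4 + 1160)/((1 - I*√7802/7) + 21963) = 1156/(21964 - I*√7802/7)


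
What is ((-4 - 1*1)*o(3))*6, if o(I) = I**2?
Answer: -270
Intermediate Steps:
((-4 - 1*1)*o(3))*6 = ((-4 - 1*1)*3**2)*6 = ((-4 - 1)*9)*6 = -5*9*6 = -45*6 = -270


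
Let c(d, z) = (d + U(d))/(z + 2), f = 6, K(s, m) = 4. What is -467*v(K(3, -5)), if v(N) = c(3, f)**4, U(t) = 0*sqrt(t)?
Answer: -37827/4096 ≈ -9.2351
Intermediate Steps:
U(t) = 0
c(d, z) = d/(2 + z) (c(d, z) = (d + 0)/(z + 2) = d/(2 + z))
v(N) = 81/4096 (v(N) = (3/(2 + 6))**4 = (3/8)**4 = 81/4096)
-467*v(K(3, -5)) = -467*81/4096 = -37827/4096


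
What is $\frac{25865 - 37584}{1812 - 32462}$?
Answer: $\frac{11719}{30650} \approx 0.38235$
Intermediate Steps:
$\frac{25865 - 37584}{1812 - 32462} = - \frac{11719}{-30650} = \left(-11719\right) \left(- \frac{1}{30650}\right) = \frac{11719}{30650}$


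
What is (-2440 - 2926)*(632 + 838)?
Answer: -7888020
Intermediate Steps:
(-2440 - 2926)*(632 + 838) = -5366*1470 = -7888020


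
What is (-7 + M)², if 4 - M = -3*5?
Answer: 144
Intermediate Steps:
M = 19 (M = 4 - (-3)*5 = 4 - 1*(-15) = 4 + 15 = 19)
(-7 + M)² = (-7 + 19)² = 12² = 144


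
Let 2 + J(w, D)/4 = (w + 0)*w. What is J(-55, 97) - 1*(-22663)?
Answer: 34755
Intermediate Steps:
J(w, D) = -8 + 4*w² (J(w, D) = -8 + 4*((w + 0)*w) = -8 + 4*(w*w) = -8 + 4*w²)
J(-55, 97) - 1*(-22663) = (-8 + 4*(-55)²) - 1*(-22663) = (-8 + 4*3025) + 22663 = (-8 + 12100) + 22663 = 12092 + 22663 = 34755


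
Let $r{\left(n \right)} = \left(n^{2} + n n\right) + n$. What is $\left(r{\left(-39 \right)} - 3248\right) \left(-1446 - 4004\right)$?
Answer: $1335250$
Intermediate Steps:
$r{\left(n \right)} = n + 2 n^{2}$ ($r{\left(n \right)} = \left(n^{2} + n^{2}\right) + n = 2 n^{2} + n = n + 2 n^{2}$)
$\left(r{\left(-39 \right)} - 3248\right) \left(-1446 - 4004\right) = \left(- 39 \left(1 + 2 \left(-39\right)\right) - 3248\right) \left(-1446 - 4004\right) = \left(- 39 \left(1 - 78\right) - 3248\right) \left(-5450\right) = \left(\left(-39\right) \left(-77\right) - 3248\right) \left(-5450\right) = \left(3003 - 3248\right) \left(-5450\right) = \left(-245\right) \left(-5450\right) = 1335250$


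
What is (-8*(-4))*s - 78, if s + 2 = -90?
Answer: -3022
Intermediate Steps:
s = -92 (s = -2 - 90 = -92)
(-8*(-4))*s - 78 = -8*(-4)*(-92) - 78 = 32*(-92) - 78 = -2944 - 78 = -3022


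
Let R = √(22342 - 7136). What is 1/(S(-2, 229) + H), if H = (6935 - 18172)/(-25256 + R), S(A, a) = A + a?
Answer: 145075826582/32996761883827 - 11237*√15206/32996761883827 ≈ 0.0043966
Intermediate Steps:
R = √15206 ≈ 123.31
H = -11237/(-25256 + √15206) (H = (6935 - 18172)/(-25256 + √15206) = -11237/(-25256 + √15206) ≈ 0.44711)
1/(S(-2, 229) + H) = 1/((-2 + 229) + (141900836/318925165 + 11237*√15206/637850330)) = 1/(227 + (141900836/318925165 + 11237*√15206/637850330)) = 1/(72537913291/318925165 + 11237*√15206/637850330)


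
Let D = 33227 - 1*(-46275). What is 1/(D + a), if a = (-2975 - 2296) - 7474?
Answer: 1/66757 ≈ 1.4980e-5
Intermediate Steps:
D = 79502 (D = 33227 + 46275 = 79502)
a = -12745 (a = -5271 - 7474 = -12745)
1/(D + a) = 1/(79502 - 12745) = 1/66757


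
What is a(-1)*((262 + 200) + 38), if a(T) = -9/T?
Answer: 4500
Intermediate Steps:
a(-1)*((262 + 200) + 38) = (-9/(-1))*((262 + 200) + 38) = (-9*(-1))*(462 + 38) = 9*500 = 4500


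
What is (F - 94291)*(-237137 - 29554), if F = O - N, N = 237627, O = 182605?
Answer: 39820433283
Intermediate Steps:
F = -55022 (F = 182605 - 1*237627 = 182605 - 237627 = -55022)
(F - 94291)*(-237137 - 29554) = (-55022 - 94291)*(-237137 - 29554) = -149313*(-266691) = 39820433283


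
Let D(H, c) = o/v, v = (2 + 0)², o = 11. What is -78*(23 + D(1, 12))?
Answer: -4017/2 ≈ -2008.5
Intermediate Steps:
v = 4 (v = 2² = 4)
D(H, c) = 11/4
-78*(23 + D(1, 12)) = -78*(23 + 11/4) = -78*103/4 = -4017/2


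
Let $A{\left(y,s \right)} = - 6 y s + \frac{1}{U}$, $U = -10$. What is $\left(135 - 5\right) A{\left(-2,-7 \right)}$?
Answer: $-10933$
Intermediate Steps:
$A{\left(y,s \right)} = - \frac{1}{10} - 6 s y$ ($A{\left(y,s \right)} = - 6 y s + \frac{1}{-10} = - 6 s y - \frac{1}{10} = - \frac{1}{10} - 6 s y$)
$\left(135 - 5\right) A{\left(-2,-7 \right)} = \left(135 - 5\right) \left(- \frac{1}{10} - \left(-42\right) \left(-2\right)\right) = 130 \left(- \frac{1}{10} - 84\right) = 130 \left(- \frac{841}{10}\right) = -10933$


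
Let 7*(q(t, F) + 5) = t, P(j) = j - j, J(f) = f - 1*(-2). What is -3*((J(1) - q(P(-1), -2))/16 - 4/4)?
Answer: 3/2 ≈ 1.5000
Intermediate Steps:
J(f) = 2 + f (J(f) = f + 2 = 2 + f)
P(j) = 0
q(t, F) = -5 + t/7
-3*((J(1) - q(P(-1), -2))/16 - 4/4) = -3*(((2 + 1) - (-5 + (⅐)*0))/16 - 4/4) = -3*((3 - (-5 + 0))*(1/16) - 4*¼) = -3*((3 - 1*(-5))*(1/16) - 1) = -3*((3 + 5)*(1/16) - 1) = -3*(8*(1/16) - 1) = -3*(½ - 1) = -3*(-½) = 3/2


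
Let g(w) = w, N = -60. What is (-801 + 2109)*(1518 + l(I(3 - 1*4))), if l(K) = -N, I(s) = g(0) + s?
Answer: 2064024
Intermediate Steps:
I(s) = s (I(s) = 0 + s = s)
l(K) = 60 (l(K) = -1*(-60) = 60)
(-801 + 2109)*(1518 + l(I(3 - 1*4))) = (-801 + 2109)*(1518 + 60) = 1308*1578 = 2064024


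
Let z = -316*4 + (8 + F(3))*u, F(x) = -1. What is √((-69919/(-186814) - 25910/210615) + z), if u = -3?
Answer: I*√79556493112684806589482/7869166122 ≈ 35.843*I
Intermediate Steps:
z = -1285 (z = -316*4 + (8 - 1)*(-3) = -1264 + 7*(-3) = -1264 - 21 = -1285)
√((-69919/(-186814) - 25910/210615) + z) = √((-69919/(-186814) - 25910/210615) - 1285) = √((-69919*(-1/186814) - 25910*1/210615) - 1285) = √((69919/186814 - 5182/42123) - 1285) = √(1977127889/7869166122 - 1285) = √(-10109901338881/7869166122) = I*√79556493112684806589482/7869166122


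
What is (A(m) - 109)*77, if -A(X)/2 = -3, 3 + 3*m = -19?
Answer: -7931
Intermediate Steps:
m = -22/3 (m = -1 + (1/3)*(-19) = -1 - 19/3 = -22/3 ≈ -7.3333)
A(X) = 6 (A(X) = -2*(-3) = 6)
(A(m) - 109)*77 = (6 - 109)*77 = -103*77 = -7931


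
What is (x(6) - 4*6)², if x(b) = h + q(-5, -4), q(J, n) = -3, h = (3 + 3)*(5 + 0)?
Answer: 9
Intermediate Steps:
h = 30 (h = 6*5 = 30)
x(b) = 27 (x(b) = 30 - 3 = 27)
(x(6) - 4*6)² = (27 - 4*6)² = (27 - 24)² = 3² = 9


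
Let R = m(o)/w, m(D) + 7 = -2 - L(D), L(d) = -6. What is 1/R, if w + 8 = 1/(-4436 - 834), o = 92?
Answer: 42161/15810 ≈ 2.6667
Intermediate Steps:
m(D) = -3 (m(D) = -7 + (-2 - 1*(-6)) = -7 + (-2 + 6) = -7 + 4 = -3)
w = -42161/5270 (w = -8 + 1/(-4436 - 834) = -8 + 1/(-5270) = -8 - 1/5270 = -42161/5270 ≈ -8.0002)
R = 15810/42161 (R = -3/(-42161/5270) = -3*(-5270/42161) = 15810/42161 ≈ 0.37499)
1/R = 1/(15810/42161) = 42161/15810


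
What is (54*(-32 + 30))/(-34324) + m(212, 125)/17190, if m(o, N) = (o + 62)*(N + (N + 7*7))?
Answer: 351735568/73753695 ≈ 4.7691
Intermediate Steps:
m(o, N) = (49 + 2*N)*(62 + o) (m(o, N) = (62 + o)*(N + (N + 49)) = (62 + o)*(N + (49 + N)) = (62 + o)*(49 + 2*N) = (49 + 2*N)*(62 + o))
(54*(-32 + 30))/(-34324) + m(212, 125)/17190 = (54*(-32 + 30))/(-34324) + (3038 + 49*212 + 124*125 + 2*125*212)/17190 = (54*(-2))*(-1/34324) + (3038 + 10388 + 15500 + 53000)*(1/17190) = -108*(-1/34324) + 81926*(1/17190) = 27/8581 + 40963/8595 = 351735568/73753695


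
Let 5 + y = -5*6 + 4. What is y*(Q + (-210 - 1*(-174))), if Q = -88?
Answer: 3844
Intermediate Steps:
y = -31 (y = -5 + (-5*6 + 4) = -5 + (-30 + 4) = -5 - 26 = -31)
y*(Q + (-210 - 1*(-174))) = -31*(-88 + (-210 - 1*(-174))) = -31*(-88 + (-210 + 174)) = -31*(-88 - 36) = -31*(-124) = 3844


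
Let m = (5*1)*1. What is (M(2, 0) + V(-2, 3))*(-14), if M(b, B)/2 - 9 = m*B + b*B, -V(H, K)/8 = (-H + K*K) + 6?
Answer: 1652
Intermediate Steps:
m = 5 (m = 5*1 = 5)
V(H, K) = -48 - 8*K² + 8*H (V(H, K) = -8*((-H + K*K) + 6) = -8*((-H + K²) + 6) = -8*((K² - H) + 6) = -8*(6 + K² - H) = -48 - 8*K² + 8*H)
M(b, B) = 18 + 10*B + 2*B*b (M(b, B) = 18 + 2*(5*B + b*B) = 18 + 2*(5*B + B*b) = 18 + (10*B + 2*B*b) = 18 + 10*B + 2*B*b)
(M(2, 0) + V(-2, 3))*(-14) = ((18 + 10*0 + 2*0*2) + (-48 - 8*3² + 8*(-2)))*(-14) = ((18 + 0 + 0) + (-48 - 8*9 - 16))*(-14) = (18 + (-48 - 72 - 16))*(-14) = (18 - 136)*(-14) = -118*(-14) = 1652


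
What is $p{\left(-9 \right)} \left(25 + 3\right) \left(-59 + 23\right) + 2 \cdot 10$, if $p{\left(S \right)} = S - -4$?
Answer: $5060$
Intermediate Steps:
$p{\left(S \right)} = 4 + S$ ($p{\left(S \right)} = S + 4 = 4 + S$)
$p{\left(-9 \right)} \left(25 + 3\right) \left(-59 + 23\right) + 2 \cdot 10 = \left(4 - 9\right) \left(25 + 3\right) \left(-59 + 23\right) + 2 \cdot 10 = - 5 \cdot 28 \left(-36\right) + 20 = \left(-5\right) \left(-1008\right) + 20 = 5040 + 20 = 5060$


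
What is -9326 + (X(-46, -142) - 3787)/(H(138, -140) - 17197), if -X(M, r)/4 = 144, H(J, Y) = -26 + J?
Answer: -159330347/17085 ≈ -9325.8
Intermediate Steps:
X(M, r) = -576 (X(M, r) = -4*144 = -576)
-9326 + (X(-46, -142) - 3787)/(H(138, -140) - 17197) = -9326 + (-576 - 3787)/((-26 + 138) - 17197) = -9326 - 4363/(112 - 17197) = -9326 - 4363/(-17085) = -9326 - 4363*(-1/17085) = -9326 + 4363/17085 = -159330347/17085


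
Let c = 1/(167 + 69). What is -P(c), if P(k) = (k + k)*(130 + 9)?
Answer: -139/118 ≈ -1.1780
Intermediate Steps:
c = 1/236 ≈ 0.0042373
P(k) = 278*k (P(k) = (2*k)*139 = 278*k)
-P(c) = -278/236 = -1*139/118 = -139/118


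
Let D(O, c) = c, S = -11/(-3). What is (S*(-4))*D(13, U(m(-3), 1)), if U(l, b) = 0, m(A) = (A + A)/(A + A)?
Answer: 0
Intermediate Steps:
m(A) = 1 (m(A) = (2*A)/((2*A)) = (2*A)*(1/(2*A)) = 1)
S = 11/3 (S = -11*(-1/3) = 11/3 ≈ 3.6667)
(S*(-4))*D(13, U(m(-3), 1)) = ((11/3)*(-4))*0 = -44/3*0 = 0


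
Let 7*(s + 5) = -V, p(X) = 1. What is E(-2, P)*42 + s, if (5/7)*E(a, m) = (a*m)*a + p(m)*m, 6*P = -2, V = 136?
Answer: -857/7 ≈ -122.43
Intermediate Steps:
P = -⅓ (P = (⅙)*(-2) = -⅓ ≈ -0.33333)
E(a, m) = 7*m/5 + 7*m*a²/5 (E(a, m) = 7*((a*m)*a + 1*m)/5 = 7*(m*a² + m)/5 = 7*(m + m*a²)/5 = 7*m/5 + 7*m*a²/5)
s = -171/7 (s = -5 + (-1*136)/7 = -5 + (⅐)*(-136) = -5 - 136/7 = -171/7 ≈ -24.429)
E(-2, P)*42 + s = ((7/5)*(-⅓)*(1 + (-2)²))*42 - 171/7 = ((7/5)*(-⅓)*(1 + 4))*42 - 171/7 = ((7/5)*(-⅓)*5)*42 - 171/7 = -7/3*42 - 171/7 = -98 - 171/7 = -857/7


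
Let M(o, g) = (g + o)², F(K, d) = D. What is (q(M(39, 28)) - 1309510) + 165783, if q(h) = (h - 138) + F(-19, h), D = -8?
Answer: -1139384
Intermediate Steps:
F(K, d) = -8
q(h) = -146 + h (q(h) = (h - 138) - 8 = (-138 + h) - 8 = -146 + h)
(q(M(39, 28)) - 1309510) + 165783 = ((-146 + (28 + 39)²) - 1309510) + 165783 = ((-146 + 67²) - 1309510) + 165783 = ((-146 + 4489) - 1309510) + 165783 = (4343 - 1309510) + 165783 = -1305167 + 165783 = -1139384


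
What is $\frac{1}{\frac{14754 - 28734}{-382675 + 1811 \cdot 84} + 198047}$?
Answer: $\frac{230551}{45659947877} \approx 5.0493 \cdot 10^{-6}$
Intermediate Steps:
$\frac{1}{\frac{14754 - 28734}{-382675 + 1811 \cdot 84} + 198047} = \frac{1}{- \frac{13980}{-382675 + 152124} + 198047} = \frac{1}{- \frac{13980}{-230551} + 198047} = \frac{1}{\left(-13980\right) \left(- \frac{1}{230551}\right) + 198047} = \frac{1}{\frac{13980}{230551} + 198047} = \frac{1}{\frac{45659947877}{230551}} = \frac{230551}{45659947877}$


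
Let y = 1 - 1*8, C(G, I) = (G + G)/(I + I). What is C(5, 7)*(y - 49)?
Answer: -40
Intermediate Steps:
C(G, I) = G/I (C(G, I) = (2*G)/((2*I)) = (2*G)*(1/(2*I)) = G/I)
y = -7 (y = 1 - 8 = -7)
C(5, 7)*(y - 49) = (5/7)*(-7 - 49) = (5*(1/7))*(-56) = (5/7)*(-56) = -40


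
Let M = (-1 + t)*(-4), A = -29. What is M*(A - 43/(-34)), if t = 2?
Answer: 1886/17 ≈ 110.94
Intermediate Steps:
M = -4 (M = (-1 + 2)*(-4) = 1*(-4) = -4)
M*(A - 43/(-34)) = -4*(-29 - 43/(-34)) = -4*(-29 - 43*(-1/34)) = -4*(-29 + 43/34) = -4*(-943/34) = 1886/17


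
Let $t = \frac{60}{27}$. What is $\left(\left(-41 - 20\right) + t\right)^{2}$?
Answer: $\frac{279841}{81} \approx 3454.8$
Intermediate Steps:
$t = \frac{20}{9}$ ($t = 60 \cdot \frac{1}{27} = \frac{20}{9} \approx 2.2222$)
$\left(\left(-41 - 20\right) + t\right)^{2} = \left(\left(-41 - 20\right) + \frac{20}{9}\right)^{2} = \left(-61 + \frac{20}{9}\right)^{2} = \left(- \frac{529}{9}\right)^{2} = \frac{279841}{81}$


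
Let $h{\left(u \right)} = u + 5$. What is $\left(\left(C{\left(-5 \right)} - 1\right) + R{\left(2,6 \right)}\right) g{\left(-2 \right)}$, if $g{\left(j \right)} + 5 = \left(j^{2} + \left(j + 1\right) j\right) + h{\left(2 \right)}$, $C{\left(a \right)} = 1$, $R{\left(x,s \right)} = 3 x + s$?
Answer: $96$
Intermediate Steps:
$R{\left(x,s \right)} = s + 3 x$
$h{\left(u \right)} = 5 + u$
$g{\left(j \right)} = 2 + j^{2} + j \left(1 + j\right)$ ($g{\left(j \right)} = -5 + \left(\left(j^{2} + \left(j + 1\right) j\right) + \left(5 + 2\right)\right) = -5 + \left(\left(j^{2} + \left(1 + j\right) j\right) + 7\right) = -5 + \left(\left(j^{2} + j \left(1 + j\right)\right) + 7\right) = -5 + \left(7 + j^{2} + j \left(1 + j\right)\right) = 2 + j^{2} + j \left(1 + j\right)$)
$\left(\left(C{\left(-5 \right)} - 1\right) + R{\left(2,6 \right)}\right) g{\left(-2 \right)} = \left(\left(1 - 1\right) + \left(6 + 3 \cdot 2\right)\right) \left(2 - 2 + 2 \left(-2\right)^{2}\right) = \left(0 + \left(6 + 6\right)\right) \left(2 - 2 + 2 \cdot 4\right) = \left(0 + 12\right) \left(2 - 2 + 8\right) = 12 \cdot 8 = 96$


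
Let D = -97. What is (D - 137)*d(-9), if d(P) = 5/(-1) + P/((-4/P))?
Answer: 11817/2 ≈ 5908.5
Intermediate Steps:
d(P) = -5 - P**2/4 (d(P) = 5*(-1) + P*(-P/4) = -5 - P**2/4)
(D - 137)*d(-9) = (-97 - 137)*(-5 - 1/4*(-9)**2) = -234*(-5 - 1/4*81) = -234*(-5 - 81/4) = -234*(-101/4) = 11817/2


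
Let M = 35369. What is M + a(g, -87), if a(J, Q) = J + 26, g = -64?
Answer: 35331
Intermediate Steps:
a(J, Q) = 26 + J
M + a(g, -87) = 35369 + (26 - 64) = 35369 - 38 = 35331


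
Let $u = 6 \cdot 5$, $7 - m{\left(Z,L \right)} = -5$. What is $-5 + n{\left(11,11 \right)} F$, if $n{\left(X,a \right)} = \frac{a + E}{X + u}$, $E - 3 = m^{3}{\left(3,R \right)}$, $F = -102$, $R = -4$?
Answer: $- \frac{177889}{41} \approx -4338.8$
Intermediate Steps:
$m{\left(Z,L \right)} = 12$ ($m{\left(Z,L \right)} = 7 - -5 = 7 + 5 = 12$)
$E = 1731$ ($E = 3 + 12^{3} = 3 + 1728 = 1731$)
$u = 30$
$n{\left(X,a \right)} = \frac{1731 + a}{30 + X}$ ($n{\left(X,a \right)} = \frac{a + 1731}{X + 30} = \frac{1731 + a}{30 + X}$)
$-5 + n{\left(11,11 \right)} F = -5 + \frac{1731 + 11}{30 + 11} \left(-102\right) = -5 + \frac{1}{41} \cdot 1742 \left(-102\right) = -5 + \frac{1742}{41} \left(-102\right) = -5 - \frac{177684}{41} = - \frac{177889}{41}$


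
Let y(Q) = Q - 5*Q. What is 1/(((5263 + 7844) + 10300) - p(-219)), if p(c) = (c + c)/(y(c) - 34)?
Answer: 421/9854566 ≈ 4.2721e-5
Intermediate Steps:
y(Q) = -4*Q (y(Q) = Q - 5*Q = -4*Q)
p(c) = 2*c/(-34 - 4*c) (p(c) = (c + c)/(-4*c - 34) = (2*c)/(-34 - 4*c) = 2*c/(-34 - 4*c))
1/(((5263 + 7844) + 10300) - p(-219)) = 1/(((5263 + 7844) + 10300) - (-1)*(-219)/(17 + 2*(-219))) = 1/((13107 + 10300) - (-1)*(-219)/(17 - 438)) = 1/(23407 - (-1)*(-219)/(-421)) = 1/(23407 - (-1)*(-219)*(-1)/421) = 1/(23407 - 1*(-219/421)) = 1/(23407 + 219/421) = 1/(9854566/421) = 421/9854566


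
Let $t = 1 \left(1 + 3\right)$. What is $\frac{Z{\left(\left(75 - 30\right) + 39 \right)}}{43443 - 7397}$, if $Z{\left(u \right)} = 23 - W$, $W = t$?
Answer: $\frac{19}{36046} \approx 0.0005271$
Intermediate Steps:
$t = 4$ ($t = 1 \cdot 4 = 4$)
$W = 4$
$Z{\left(u \right)} = 19$ ($Z{\left(u \right)} = 23 - 4 = 19$)
$\frac{Z{\left(\left(75 - 30\right) + 39 \right)}}{43443 - 7397} = \frac{19}{43443 - 7397} = \frac{19}{36046}$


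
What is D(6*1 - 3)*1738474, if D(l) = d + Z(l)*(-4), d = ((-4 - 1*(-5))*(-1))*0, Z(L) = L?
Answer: -20861688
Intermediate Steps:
d = 0 (d = ((-4 + 5)*(-1))*0 = (1*(-1))*0 = -1*0 = 0)
D(l) = -4*l (D(l) = 0 + l*(-4) = 0 - 4*l = -4*l)
D(6*1 - 3)*1738474 = -4*(6*1 - 3)*1738474 = -4*(6 - 3)*1738474 = -4*3*1738474 = -12*1738474 = -20861688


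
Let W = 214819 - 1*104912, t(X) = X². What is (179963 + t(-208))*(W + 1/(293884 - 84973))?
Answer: 1708488774114702/69637 ≈ 2.4534e+10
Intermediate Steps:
W = 109907 (W = 214819 - 104912 = 109907)
(179963 + t(-208))*(W + 1/(293884 - 84973)) = (179963 + (-208)²)*(109907 + 1/(293884 - 84973)) = (179963 + 43264)*(109907 + 1/208911) = 223227*(109907 + 1/208911) = 223227*(22960781278/208911) = 1708488774114702/69637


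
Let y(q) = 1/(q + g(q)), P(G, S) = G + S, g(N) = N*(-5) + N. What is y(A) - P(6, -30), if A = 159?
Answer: 11447/477 ≈ 23.998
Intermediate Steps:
g(N) = -4*N (g(N) = -5*N + N = -4*N)
y(q) = -1/(3*q) (y(q) = 1/(q - 4*q) = 1/(-3*q) = -1/(3*q))
y(A) - P(6, -30) = -⅓/159 - (6 - 30) = -⅓*1/159 - 1*(-24) = -1/477 + 24 = 11447/477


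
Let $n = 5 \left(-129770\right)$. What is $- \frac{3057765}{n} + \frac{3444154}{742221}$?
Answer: $\frac{47413439147}{5069369430} \approx 9.3529$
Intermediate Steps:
$n = -648850$
$- \frac{3057765}{n} + \frac{3444154}{742221} = - \frac{3057765}{-648850} + \frac{3444154}{742221} = \left(-3057765\right) \left(- \frac{1}{648850}\right) + 3444154 \cdot \frac{1}{742221} = \frac{32187}{6830} + \frac{3444154}{742221} = \frac{47413439147}{5069369430}$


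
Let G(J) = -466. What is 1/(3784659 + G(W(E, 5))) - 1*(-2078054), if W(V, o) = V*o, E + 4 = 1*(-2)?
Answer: 7863757400423/3784193 ≈ 2.0781e+6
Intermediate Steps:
E = -6 (E = -4 + 1*(-2) = -4 - 2 = -6)
1/(3784659 + G(W(E, 5))) - 1*(-2078054) = 1/(3784659 - 466) - 1*(-2078054) = 1/3784193 + 2078054 = 7863757400423/3784193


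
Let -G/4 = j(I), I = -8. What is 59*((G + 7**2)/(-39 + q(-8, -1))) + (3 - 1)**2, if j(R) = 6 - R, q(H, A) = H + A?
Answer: 605/48 ≈ 12.604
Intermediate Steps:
q(H, A) = A + H
G = -56 (G = -4*(6 - 1*(-8)) = -4*(6 + 8) = -4*14 = -56)
59*((G + 7**2)/(-39 + q(-8, -1))) + (3 - 1)**2 = 59*((-56 + 7**2)/(-39 + (-1 - 8))) + (3 - 1)**2 = 59*((-56 + 49)/(-39 - 9)) + 2**2 = 59*(-7/(-48)) + 4 = 59*(-7*(-1/48)) + 4 = 59*(7/48) + 4 = 413/48 + 4 = 605/48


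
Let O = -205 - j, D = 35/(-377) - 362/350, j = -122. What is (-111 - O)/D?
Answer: 923650/37181 ≈ 24.842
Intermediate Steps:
D = -74362/65975 (D = 35*(-1/377) - 362*1/350 = -35/377 - 181/175 = -74362/65975 ≈ -1.1271)
O = -83 (O = -205 - 1*(-122) = -205 + 122 = -83)
(-111 - O)/D = (-111 - 1*(-83))/(-74362/65975) = (-111 + 83)*(-65975/74362) = -28*(-65975/74362) = 923650/37181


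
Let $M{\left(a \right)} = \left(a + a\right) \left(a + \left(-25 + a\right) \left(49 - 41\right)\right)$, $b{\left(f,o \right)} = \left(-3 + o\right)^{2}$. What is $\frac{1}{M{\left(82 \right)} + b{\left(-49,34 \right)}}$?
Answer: $\frac{1}{89193} \approx 1.1212 \cdot 10^{-5}$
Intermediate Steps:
$M{\left(a \right)} = 2 a \left(-200 + 9 a\right)$ ($M{\left(a \right)} = 2 a \left(a + \left(-25 + a\right) 8\right) = 2 a \left(a + \left(-200 + 8 a\right)\right) = 2 a \left(-200 + 9 a\right)$)
$\frac{1}{M{\left(82 \right)} + b{\left(-49,34 \right)}} = \frac{1}{2 \cdot 82 \left(-200 + 9 \cdot 82\right) + \left(-3 + 34\right)^{2}} = \frac{1}{2 \cdot 82 \left(-200 + 738\right) + 31^{2}} = \frac{1}{2 \cdot 82 \cdot 538 + 961} = \frac{1}{88232 + 961} = \frac{1}{89193}$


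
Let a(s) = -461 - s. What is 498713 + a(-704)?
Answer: 498956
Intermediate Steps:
498713 + a(-704) = 498713 + (-461 - 1*(-704)) = 498713 + (-461 + 704) = 498713 + 243 = 498956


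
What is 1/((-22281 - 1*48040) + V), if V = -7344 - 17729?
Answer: -1/95394 ≈ -1.0483e-5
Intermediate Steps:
V = -25073
1/((-22281 - 1*48040) + V) = 1/((-22281 - 1*48040) - 25073) = 1/((-22281 - 48040) - 25073) = 1/(-70321 - 25073) = 1/(-95394) = -1/95394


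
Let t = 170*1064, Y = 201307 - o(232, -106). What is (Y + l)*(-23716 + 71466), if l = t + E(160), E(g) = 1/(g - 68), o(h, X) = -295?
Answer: 840121736875/46 ≈ 1.8264e+10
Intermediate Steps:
Y = 201602 (Y = 201307 - 1*(-295) = 201307 + 295 = 201602)
E(g) = 1/(-68 + g)
t = 180880
l = 16640961/92 (l = 180880 + 1/(-68 + 160) = 180880 + 1/92 = 16640961/92 ≈ 1.8088e+5)
(Y + l)*(-23716 + 71466) = (201602 + 16640961/92)*(-23716 + 71466) = (35188345/92)*47750 = 840121736875/46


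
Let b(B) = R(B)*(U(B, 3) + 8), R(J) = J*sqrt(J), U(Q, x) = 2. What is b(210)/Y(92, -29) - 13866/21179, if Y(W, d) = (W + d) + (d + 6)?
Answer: -13866/21179 + 105*sqrt(210)/2 ≈ 760.14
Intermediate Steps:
R(J) = J**(3/2)
Y(W, d) = 6 + W + 2*d (Y(W, d) = (W + d) + (6 + d) = 6 + W + 2*d)
b(B) = 10*B**(3/2) (b(B) = B**(3/2)*(2 + 8) = B**(3/2)*10 = 10*B**(3/2))
b(210)/Y(92, -29) - 13866/21179 = (10*210**(3/2))/(6 + 92 + 2*(-29)) - 13866/21179 = (10*(210*sqrt(210)))/(6 + 92 - 58) - 13866*1/21179 = (2100*sqrt(210))/40 - 13866/21179 = (2100*sqrt(210))*(1/40) - 13866/21179 = 105*sqrt(210)/2 - 13866/21179 = -13866/21179 + 105*sqrt(210)/2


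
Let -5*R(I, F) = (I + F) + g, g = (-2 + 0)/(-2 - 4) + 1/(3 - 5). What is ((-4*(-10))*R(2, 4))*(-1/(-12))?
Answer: -35/9 ≈ -3.8889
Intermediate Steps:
g = -⅙ (g = -2/(-6) + 1/(-2) = -2*(-⅙) - ½ = ⅓ - ½ = -⅙ ≈ -0.16667)
R(I, F) = 1/30 - F/5 - I/5 (R(I, F) = -((I + F) - ⅙)/5 = -((F + I) - ⅙)/5 = -(-⅙ + F + I)/5 = 1/30 - F/5 - I/5)
((-4*(-10))*R(2, 4))*(-1/(-12)) = ((-4*(-10))*(1/30 - ⅕*4 - ⅕*2))*(-1/(-12)) = (40*(1/30 - ⅘ - ⅖))*(-1*(-1/12)) = (40*(-7/6))*(1/12) = -140/3*1/12 = -35/9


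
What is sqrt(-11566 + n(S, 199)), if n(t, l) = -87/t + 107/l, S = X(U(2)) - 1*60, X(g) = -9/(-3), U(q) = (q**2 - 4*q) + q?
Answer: 3*I*sqrt(18368619778)/3781 ≈ 107.54*I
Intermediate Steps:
U(q) = q**2 - 3*q
X(g) = 3 (X(g) = -9*(-1/3) = 3)
S = -57 (S = 3 - 1*60 = 3 - 60 = -57)
sqrt(-11566 + n(S, 199)) = sqrt(-11566 + (-87/(-57) + 107/199)) = sqrt(-11566 + (-87*(-1/57) + 107*(1/199))) = sqrt(-11566 + (29/19 + 107/199)) = sqrt(-11566 + 7804/3781) = sqrt(-43723242/3781) = 3*I*sqrt(18368619778)/3781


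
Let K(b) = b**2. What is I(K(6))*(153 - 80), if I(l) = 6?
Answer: 438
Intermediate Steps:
I(K(6))*(153 - 80) = 6*(153 - 80) = 6*73 = 438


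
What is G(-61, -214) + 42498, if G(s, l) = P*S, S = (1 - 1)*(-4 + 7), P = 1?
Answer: 42498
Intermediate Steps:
S = 0 (S = 0*3 = 0)
G(s, l) = 0 (G(s, l) = 1*0 = 0)
G(-61, -214) + 42498 = 0 + 42498 = 42498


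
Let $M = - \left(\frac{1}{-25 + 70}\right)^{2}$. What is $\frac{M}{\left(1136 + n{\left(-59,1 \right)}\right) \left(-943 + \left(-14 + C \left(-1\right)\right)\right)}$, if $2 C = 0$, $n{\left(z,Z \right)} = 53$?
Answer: $\frac{1}{2304192825} \approx 4.3399 \cdot 10^{-10}$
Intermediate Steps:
$C = 0$ ($C = \frac{1}{2} \cdot 0 = 0$)
$M = - \frac{1}{2025}$ ($M = - \left(\frac{1}{45}\right)^{2} = - \frac{1}{2025} \approx -0.00049383$)
$\frac{M}{\left(1136 + n{\left(-59,1 \right)}\right) \left(-943 + \left(-14 + C \left(-1\right)\right)\right)} = - \frac{1}{2025 \left(1136 + 53\right) \left(-943 + \left(-14 + 0 \left(-1\right)\right)\right)} = - \frac{1}{2025 \cdot 1189 \left(-943 + \left(-14 + 0\right)\right)} = - \frac{1}{2025 \cdot 1189 \left(-943 - 14\right)} = - \frac{1}{2025 \cdot 1189 \left(-957\right)} = - \frac{1}{2025 \left(-1137873\right)} = \left(- \frac{1}{2025}\right) \left(- \frac{1}{1137873}\right) = \frac{1}{2304192825}$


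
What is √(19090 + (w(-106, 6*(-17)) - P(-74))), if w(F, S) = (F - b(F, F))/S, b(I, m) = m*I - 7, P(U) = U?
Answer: √200538426/102 ≈ 138.83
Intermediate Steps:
b(I, m) = -7 + I*m (b(I, m) = I*m - 7 = -7 + I*m)
w(F, S) = (7 + F - F²)/S (w(F, S) = (F - (-7 + F*F))/S = (F - (-7 + F²))/S = (F + (7 - F²))/S = (7 + F - F²)/S)
√(19090 + (w(-106, 6*(-17)) - P(-74))) = √(19090 + ((7 - 106 - 1*(-106)²)/((6*(-17))) - 1*(-74))) = √(19090 + ((7 - 106 - 1*11236)/(-102) + 74)) = √(19090 + (-(7 - 106 - 11236)/102 + 74)) = √(19090 + (-1/102*(-11335) + 74)) = √(19090 + (11335/102 + 74)) = √(19090 + 18883/102) = √(1966063/102) = √200538426/102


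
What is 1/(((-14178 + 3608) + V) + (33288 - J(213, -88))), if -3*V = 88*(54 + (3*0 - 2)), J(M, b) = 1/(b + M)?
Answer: 375/7947247 ≈ 4.7186e-5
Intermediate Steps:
J(M, b) = 1/(M + b)
V = -4576/3 (V = -88*(54 + (3*0 - 2))/3 = -88*(54 + (0 - 2))/3 = -88*(54 - 2)/3 = -88*52/3 = -⅓*4576 = -4576/3 ≈ -1525.3)
1/(((-14178 + 3608) + V) + (33288 - J(213, -88))) = 1/(((-14178 + 3608) - 4576/3) + (33288 - 1/(213 - 88))) = 1/((-10570 - 4576/3) + (33288 - 1/125)) = 1/(-36286/3 + (33288 - 1*1/125)) = 1/(-36286/3 + (33288 - 1/125)) = 1/(-36286/3 + 4160999/125) = 1/(7947247/375) = 375/7947247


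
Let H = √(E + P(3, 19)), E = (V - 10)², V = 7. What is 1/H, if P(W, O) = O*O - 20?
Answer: √14/70 ≈ 0.053452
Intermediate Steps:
P(W, O) = -20 + O² (P(W, O) = O² - 20 = -20 + O²)
E = 9 (E = (7 - 10)² = (-3)² = 9)
H = 5*√14 (H = √(9 + (-20 + 19²)) = √(9 + (-20 + 361)) = √(9 + 341) = √350 = 5*√14 ≈ 18.708)
1/H = 1/(5*√14) = √14/70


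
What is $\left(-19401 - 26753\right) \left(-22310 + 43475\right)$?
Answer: $-976849410$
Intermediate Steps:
$\left(-19401 - 26753\right) \left(-22310 + 43475\right) = \left(-46154\right) 21165 = -976849410$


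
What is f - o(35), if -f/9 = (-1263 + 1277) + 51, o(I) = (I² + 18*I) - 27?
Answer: -2413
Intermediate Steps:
o(I) = -27 + I² + 18*I
f = -585 (f = -9*((-1263 + 1277) + 51) = -9*(14 + 51) = -9*65 = -585)
f - o(35) = -585 - (-27 + 35² + 18*35) = -585 - (-27 + 1225 + 630) = -585 - 1*1828 = -585 - 1828 = -2413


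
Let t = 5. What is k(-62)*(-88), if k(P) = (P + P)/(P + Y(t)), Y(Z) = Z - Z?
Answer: -176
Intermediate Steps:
Y(Z) = 0
k(P) = 2 (k(P) = (P + P)/(P + 0) = (2*P)/P = 2)
k(-62)*(-88) = 2*(-88) = -176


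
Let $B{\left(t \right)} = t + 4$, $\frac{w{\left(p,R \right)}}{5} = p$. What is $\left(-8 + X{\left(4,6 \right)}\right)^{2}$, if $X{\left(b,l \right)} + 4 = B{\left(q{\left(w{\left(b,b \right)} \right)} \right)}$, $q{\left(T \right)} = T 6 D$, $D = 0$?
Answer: $64$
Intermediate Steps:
$w{\left(p,R \right)} = 5 p$
$q{\left(T \right)} = 0$ ($q{\left(T \right)} = T 6 \cdot 0 = 6 T 0 = 0$)
$B{\left(t \right)} = 4 + t$
$X{\left(b,l \right)} = 0$ ($X{\left(b,l \right)} = -4 + \left(4 + 0\right) = -4 + 4 = 0$)
$\left(-8 + X{\left(4,6 \right)}\right)^{2} = \left(-8 + 0\right)^{2} = \left(-8\right)^{2} = 64$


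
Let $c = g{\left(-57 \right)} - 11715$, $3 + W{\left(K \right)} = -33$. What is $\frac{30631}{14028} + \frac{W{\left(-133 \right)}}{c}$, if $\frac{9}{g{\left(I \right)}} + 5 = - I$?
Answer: $\frac{6228592439}{2848483596} \approx 2.1866$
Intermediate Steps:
$W{\left(K \right)} = -36$ ($W{\left(K \right)} = -3 - 33 = -36$)
$g{\left(I \right)} = \frac{9}{-5 - I}$
$c = - \frac{609171}{52}$ ($c = - \frac{9}{5 - 57} - 11715 = - \frac{9}{-52} - 11715 = \left(-9\right) \left(- \frac{1}{52}\right) - 11715 = \frac{9}{52} - 11715 = - \frac{609171}{52} \approx -11715.0$)
$\frac{30631}{14028} + \frac{W{\left(-133 \right)}}{c} = \frac{30631}{14028} - \frac{36}{- \frac{609171}{52}} = 30631 \cdot \frac{1}{14028} - - \frac{624}{203057} = \frac{30631}{14028} + \frac{624}{203057} = \frac{6228592439}{2848483596}$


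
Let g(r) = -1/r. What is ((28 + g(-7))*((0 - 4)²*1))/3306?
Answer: 1576/11571 ≈ 0.13620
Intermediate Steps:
((28 + g(-7))*((0 - 4)²*1))/3306 = ((28 - 1/(-7))*((0 - 4)²*1))/3306 = ((28 - 1*(-⅐))*((-4)²*1))*(1/3306) = ((28 + ⅐)*(16*1))*(1/3306) = ((197/7)*16)*(1/3306) = (3152/7)*(1/3306) = 1576/11571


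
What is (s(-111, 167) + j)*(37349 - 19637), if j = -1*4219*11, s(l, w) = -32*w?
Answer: -916649136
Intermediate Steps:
j = -46409 (j = -4219*11 = -46409)
(s(-111, 167) + j)*(37349 - 19637) = (-32*167 - 46409)*(37349 - 19637) = (-5344 - 46409)*17712 = -51753*17712 = -916649136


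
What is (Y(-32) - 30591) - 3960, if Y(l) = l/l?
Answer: -34550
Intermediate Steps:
Y(l) = 1
(Y(-32) - 30591) - 3960 = (1 - 30591) - 3960 = -30590 - 3960 = -34550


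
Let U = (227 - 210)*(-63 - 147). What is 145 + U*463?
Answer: -1652765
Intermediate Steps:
U = -3570 (U = 17*(-210) = -3570)
145 + U*463 = 145 - 3570*463 = 145 - 1652910 = -1652765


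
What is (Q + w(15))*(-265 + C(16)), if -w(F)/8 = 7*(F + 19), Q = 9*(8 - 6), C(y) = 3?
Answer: 494132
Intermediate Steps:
Q = 18 (Q = 9*2 = 18)
w(F) = -1064 - 56*F (w(F) = -56*(F + 19) = -56*(19 + F) = -8*(133 + 7*F) = -1064 - 56*F)
(Q + w(15))*(-265 + C(16)) = (18 + (-1064 - 56*15))*(-265 + 3) = (18 + (-1064 - 840))*(-262) = (18 - 1904)*(-262) = -1886*(-262) = 494132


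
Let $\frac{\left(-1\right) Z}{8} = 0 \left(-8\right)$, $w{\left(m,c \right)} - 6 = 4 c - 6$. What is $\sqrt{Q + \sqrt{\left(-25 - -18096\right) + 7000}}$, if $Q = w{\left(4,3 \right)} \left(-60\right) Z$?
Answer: $\sqrt[4]{25071} \approx 12.583$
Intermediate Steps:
$w{\left(m,c \right)} = 4 c$ ($w{\left(m,c \right)} = 6 + \left(4 c - 6\right) = 6 + \left(-6 + 4 c\right) = 4 c$)
$Z = 0$ ($Z = - 8 \cdot 0 \left(-8\right) = \left(-8\right) 0 = 0$)
$Q = 0$ ($Q = 4 \cdot 3 \left(-60\right) 0 = 12 \left(-60\right) 0 = \left(-720\right) 0 = 0$)
$\sqrt{Q + \sqrt{\left(-25 - -18096\right) + 7000}} = \sqrt{0 + \sqrt{\left(-25 - -18096\right) + 7000}} = \sqrt{0 + \sqrt{\left(-25 + 18096\right) + 7000}} = \sqrt{0 + \sqrt{18071 + 7000}} = \sqrt{0 + \sqrt{25071}} = \sqrt{\sqrt{25071}} = \sqrt[4]{25071}$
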